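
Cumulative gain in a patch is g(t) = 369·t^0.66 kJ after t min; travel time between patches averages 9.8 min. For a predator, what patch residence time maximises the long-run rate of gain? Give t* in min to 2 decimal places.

By the marginal value theorem, leave when the instantaneous gain rate g'(t) equals the habitat-wide average g(t)/(T + t).
g'(t) = 0.66·369·t^-0.34. Setting 0.66·369·t^-0.34 = 369·t^0.66/(9.8+t) gives 0.66(9.8+t) = t, so 0.34·t = 0.66×9.8.
t* = 0.66×9.8/0.34 = 19.02 min.

19.02 min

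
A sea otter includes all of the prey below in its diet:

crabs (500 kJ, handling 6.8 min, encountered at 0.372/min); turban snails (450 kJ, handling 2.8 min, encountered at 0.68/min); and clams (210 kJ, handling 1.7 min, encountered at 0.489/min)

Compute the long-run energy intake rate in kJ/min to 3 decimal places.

94.924 kJ/min

R = Σλ_iE_i / (1 + Σλ_ih_i)
Numerator: 0.372×500 + 0.68×450 + 0.489×210 = 594.7
Denominator: 1 + 0.372×6.8 + 0.68×2.8 + 0.489×1.7 = 6.265
R = 594.7/6.265 = 94.92 kJ/min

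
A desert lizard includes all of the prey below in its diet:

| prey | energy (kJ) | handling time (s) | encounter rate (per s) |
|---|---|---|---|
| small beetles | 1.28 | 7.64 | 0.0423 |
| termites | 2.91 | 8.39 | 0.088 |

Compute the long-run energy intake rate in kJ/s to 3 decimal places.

0.150 kJ/s

Energy encountered per unit search time: 0.0423×1.28 + 0.088×2.91 = 0.3102 kJ/s.
Handling time per unit search time: 0.0423×7.64 + 0.088×8.39 = 1.061.
Rate = 0.3102/(1 + 1.061) = 0.1505 kJ/s.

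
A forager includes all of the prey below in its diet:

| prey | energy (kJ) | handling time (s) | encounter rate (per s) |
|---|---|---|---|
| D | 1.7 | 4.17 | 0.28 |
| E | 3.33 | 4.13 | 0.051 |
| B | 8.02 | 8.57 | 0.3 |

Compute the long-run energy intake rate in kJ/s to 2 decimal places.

Energy encountered per unit search time: 0.28×1.7 + 0.051×3.33 + 0.3×8.02 = 3.052 kJ/s.
Handling time per unit search time: 0.28×4.17 + 0.051×4.13 + 0.3×8.57 = 3.949.
Rate = 3.052/(1 + 3.949) = 0.6166 kJ/s.

0.62 kJ/s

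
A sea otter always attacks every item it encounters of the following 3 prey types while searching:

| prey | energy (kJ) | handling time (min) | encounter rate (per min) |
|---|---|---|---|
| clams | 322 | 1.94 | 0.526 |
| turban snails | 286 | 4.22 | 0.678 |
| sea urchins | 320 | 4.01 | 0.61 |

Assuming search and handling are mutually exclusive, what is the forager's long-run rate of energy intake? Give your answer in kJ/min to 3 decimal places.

76.215 kJ/min

R = Σλ_iE_i / (1 + Σλ_ih_i)
Numerator: 0.526×322 + 0.678×286 + 0.61×320 = 558.5
Denominator: 1 + 0.526×1.94 + 0.678×4.22 + 0.61×4.01 = 7.328
R = 558.5/7.328 = 76.21 kJ/min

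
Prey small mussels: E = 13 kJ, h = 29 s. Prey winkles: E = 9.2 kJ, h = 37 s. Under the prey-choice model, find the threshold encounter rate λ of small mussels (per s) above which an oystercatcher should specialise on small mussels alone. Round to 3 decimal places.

0.043 per s

Drop winkles once their profitability E₂/h₂ falls below the rate achievable on small mussels alone: E₂/h₂ = λE₁/(1 + λh₁).
Solve for λ: λE₁h₂ = E₂(1 + λh₁) → λ(E₁h₂ − E₂h₁) = E₂ → λ = E₂/(E₁h₂ − E₂h₁).
λ = 9.2/(13×37 − 9.2×29) = 9.2/214.2 = 0.04295 per s.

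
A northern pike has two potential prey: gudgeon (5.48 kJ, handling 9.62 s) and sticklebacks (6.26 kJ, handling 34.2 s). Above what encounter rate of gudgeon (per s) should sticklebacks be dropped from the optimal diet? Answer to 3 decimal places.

The zero-one rule: include sticklebacks iff E₂/h₂ > λE₁/(1+λh₁). Equality gives the switch point.
λE₁h₂ = E₂ + λE₂h₁ ⇒ λ = E₂/(E₁h₂ − E₂h₁) = 6.26/(187.4 − 60.22) = 0.04922 per s.

0.049 per s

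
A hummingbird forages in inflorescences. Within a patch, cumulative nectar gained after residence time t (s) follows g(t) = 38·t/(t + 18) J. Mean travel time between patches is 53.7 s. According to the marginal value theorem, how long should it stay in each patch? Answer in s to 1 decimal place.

31.1 s

Optimal t* satisfies g'(t*) = g(t*)/(T + t*).
g'(t) = 38·18/(t + 18)². Setting 38·18/(t+18)² = 38t/[(t+18)(53.7+t)] gives 18(53.7+t) = t(t+18), so t² = 18×53.7 = 966.6.
t* = √966.6 = 31.09 s.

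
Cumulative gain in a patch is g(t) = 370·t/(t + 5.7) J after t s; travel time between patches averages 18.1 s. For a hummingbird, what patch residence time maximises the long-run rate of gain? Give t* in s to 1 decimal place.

Maximise g(t)/(T+t): set derivative to zero → g'(t)(T+t) = g(t).
g'(t) = 370·5.7/(t + 5.7)². Setting 370·5.7/(t+5.7)² = 370t/[(t+5.7)(18.1+t)] gives 5.7(18.1+t) = t(t+5.7), so t² = 5.7×18.1 = 103.2.
t* = √103.2 = 10.16 s.

10.2 s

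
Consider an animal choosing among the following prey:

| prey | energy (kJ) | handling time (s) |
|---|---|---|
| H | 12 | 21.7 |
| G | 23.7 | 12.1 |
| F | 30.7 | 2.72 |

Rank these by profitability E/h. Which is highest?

F

In descending order of E/h:
F: 30.7/2.72 = 11.3 kJ/s
G: 23.7/12.1 = 1.96 kJ/s
H: 12/21.7 = 0.553 kJ/s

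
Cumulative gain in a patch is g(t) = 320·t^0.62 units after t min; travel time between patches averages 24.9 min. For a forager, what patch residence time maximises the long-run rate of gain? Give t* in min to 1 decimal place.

40.6 min

By the marginal value theorem, leave when the instantaneous gain rate g'(t) equals the habitat-wide average g(t)/(T + t).
g'(t) = 0.62·320·t^-0.38. Setting 0.62·320·t^-0.38 = 320·t^0.62/(24.9+t) gives 0.62(24.9+t) = t, so 0.38·t = 0.62×24.9.
t* = 0.62×24.9/0.38 = 40.63 min.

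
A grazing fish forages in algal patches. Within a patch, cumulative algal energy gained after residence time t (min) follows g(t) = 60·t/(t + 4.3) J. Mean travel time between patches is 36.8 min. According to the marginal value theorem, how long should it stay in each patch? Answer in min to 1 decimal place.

Maximise g(t)/(T+t): set derivative to zero → g'(t)(T+t) = g(t).
g'(t) = 60·4.3/(t + 4.3)². Setting 60·4.3/(t+4.3)² = 60t/[(t+4.3)(36.8+t)] gives 4.3(36.8+t) = t(t+4.3), so t² = 4.3×36.8 = 158.2.
t* = √158.2 = 12.58 min.

12.6 min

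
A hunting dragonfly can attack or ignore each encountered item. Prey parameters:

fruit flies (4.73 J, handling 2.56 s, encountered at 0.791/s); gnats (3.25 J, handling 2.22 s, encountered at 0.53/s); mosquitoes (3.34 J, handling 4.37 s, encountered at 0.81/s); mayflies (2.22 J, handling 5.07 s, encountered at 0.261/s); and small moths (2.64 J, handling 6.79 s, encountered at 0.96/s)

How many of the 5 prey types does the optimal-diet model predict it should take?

2

Rank by E/h (J/s): fruit flies 1.85, gnats 1.46, mosquitoes 0.764, mayflies 0.438, small moths 0.389. Include each in turn until the next type's E/h falls below the running intake rate.
Rate on top 1: 1.237. gnats: 1.46 > 1.237 → include.
Rate on top 2: 1.3. mosquitoes: 0.764 < 1.3 → exclude; stop.
Optimal diet: fruit flies, gnats — 2 of 5 types.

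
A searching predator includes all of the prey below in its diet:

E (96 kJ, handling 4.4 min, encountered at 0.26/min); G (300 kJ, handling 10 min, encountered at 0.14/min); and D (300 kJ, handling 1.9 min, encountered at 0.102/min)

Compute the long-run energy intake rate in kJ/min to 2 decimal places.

R = (0.26×96 + 0.14×300 + 0.102×300) / (1 + 0.26×4.4 + 0.14×10 + 0.102×1.9) = 97.56/3.738 = 26.1 kJ/min.

26.10 kJ/min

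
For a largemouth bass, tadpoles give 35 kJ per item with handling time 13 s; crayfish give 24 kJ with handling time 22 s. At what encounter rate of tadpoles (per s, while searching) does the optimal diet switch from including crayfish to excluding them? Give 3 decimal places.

Drop crayfish once their profitability E₂/h₂ falls below the rate achievable on tadpoles alone: E₂/h₂ = λE₁/(1 + λh₁).
Solve for λ: λE₁h₂ = E₂(1 + λh₁) → λ(E₁h₂ − E₂h₁) = E₂ → λ = E₂/(E₁h₂ − E₂h₁).
λ = 24/(35×22 − 24×13) = 24/458 = 0.0524 per s.

0.052 per s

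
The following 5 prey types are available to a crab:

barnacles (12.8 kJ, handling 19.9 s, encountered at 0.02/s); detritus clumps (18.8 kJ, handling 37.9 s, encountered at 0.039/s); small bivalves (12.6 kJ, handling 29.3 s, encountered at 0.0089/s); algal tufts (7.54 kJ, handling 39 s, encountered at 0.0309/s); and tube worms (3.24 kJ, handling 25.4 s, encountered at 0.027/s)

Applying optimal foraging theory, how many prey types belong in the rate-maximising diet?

Rank by E/h (kJ/s): barnacles 0.643, detritus clumps 0.496, small bivalves 0.43, algal tufts 0.193, tube worms 0.128. Include each in turn until the next type's E/h falls below the running intake rate.
Rate on top 1: 0.1831. detritus clumps: 0.496 > 0.1831 → include.
Rate on top 2: 0.3439. small bivalves: 0.43 > 0.3439 → include.
Rate on top 3: 0.3511. algal tufts: 0.193 < 0.3511 → exclude; stop.
Optimal diet: barnacles, detritus clumps, small bivalves — 3 of 5 types.

3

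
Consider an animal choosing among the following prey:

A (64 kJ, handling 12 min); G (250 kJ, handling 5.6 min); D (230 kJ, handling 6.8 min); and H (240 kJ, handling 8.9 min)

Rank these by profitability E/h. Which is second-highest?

Profitability E/h (kJ/min): A = 64/12 = 5.33, G = 250/5.6 = 44.6, D = 230/6.8 = 33.8, H = 240/8.9 = 27.
Ranked: G > D > H > A.

D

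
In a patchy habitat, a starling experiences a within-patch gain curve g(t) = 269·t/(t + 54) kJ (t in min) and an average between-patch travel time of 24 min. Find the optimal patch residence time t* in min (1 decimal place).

36.0 min

Maximise g(t)/(T+t): set derivative to zero → g'(t)(T+t) = g(t).
g'(t) = 269·54/(t + 54)². Setting 269·54/(t+54)² = 269t/[(t+54)(24+t)] gives 54(24+t) = t(t+54), so t² = 54×24 = 1296.
t* = √1296 = 36 min.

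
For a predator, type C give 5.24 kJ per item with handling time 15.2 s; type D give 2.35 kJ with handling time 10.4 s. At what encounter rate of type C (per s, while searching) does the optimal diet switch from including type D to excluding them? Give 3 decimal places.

0.125 per s

Drop type D once their profitability E₂/h₂ falls below the rate achievable on type C alone: E₂/h₂ = λE₁/(1 + λh₁).
Solve for λ: λE₁h₂ = E₂(1 + λh₁) → λ(E₁h₂ − E₂h₁) = E₂ → λ = E₂/(E₁h₂ − E₂h₁).
λ = 2.35/(5.24×10.4 − 2.35×15.2) = 2.35/18.78 = 0.1252 per s.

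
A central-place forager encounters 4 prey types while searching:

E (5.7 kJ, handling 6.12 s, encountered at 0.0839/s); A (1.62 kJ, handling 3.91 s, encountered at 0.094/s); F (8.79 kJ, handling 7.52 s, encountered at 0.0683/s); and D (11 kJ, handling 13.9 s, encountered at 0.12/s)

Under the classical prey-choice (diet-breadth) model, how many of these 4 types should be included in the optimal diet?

Profitabilities (E/h, kJ/s): F 1.17, E 0.931, D 0.791, A 0.414. Add prey in this order while the next type's profitability exceeds the intake rate on those already taken.
Rate on top 1: 0.3966. E: 0.931 > 0.3966 → include.
Rate on top 2: 0.5321. D: 0.791 > 0.5321 → include.
Rate on top 3: 0.6491. A: 0.414 < 0.6491 → exclude; stop.
Optimal diet: F, E, D — 3 of 4 types.

3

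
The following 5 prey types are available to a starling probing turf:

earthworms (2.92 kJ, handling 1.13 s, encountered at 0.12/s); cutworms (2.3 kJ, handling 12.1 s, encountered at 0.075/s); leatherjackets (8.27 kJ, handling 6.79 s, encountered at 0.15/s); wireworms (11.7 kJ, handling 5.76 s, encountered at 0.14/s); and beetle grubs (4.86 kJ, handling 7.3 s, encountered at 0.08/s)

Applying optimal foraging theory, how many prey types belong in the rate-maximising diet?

Rank by E/h (kJ/s): earthworms 2.58, wireworms 2.03, leatherjackets 1.22, beetle grubs 0.666, cutworms 0.19. Include each in turn until the next type's E/h falls below the running intake rate.
Rate on top 1: 0.3086. wireworms: 2.03 > 0.3086 → include.
Rate on top 2: 1.024. leatherjackets: 1.22 > 1.024 → include.
Rate on top 3: 1.091. beetle grubs: 0.666 < 1.091 → exclude; stop.
Optimal diet: earthworms, wireworms, leatherjackets — 3 of 5 types.

3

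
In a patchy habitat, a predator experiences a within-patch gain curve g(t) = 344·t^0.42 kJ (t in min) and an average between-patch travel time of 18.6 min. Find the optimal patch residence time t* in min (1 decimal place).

Maximise g(t)/(T+t): set derivative to zero → g'(t)(T+t) = g(t).
g'(t) = 0.42·344·t^-0.58. Setting 0.42·344·t^-0.58 = 344·t^0.42/(18.6+t) gives 0.42(18.6+t) = t, so 0.58·t = 0.42×18.6.
t* = 0.42×18.6/0.58 = 13.47 min.

13.5 min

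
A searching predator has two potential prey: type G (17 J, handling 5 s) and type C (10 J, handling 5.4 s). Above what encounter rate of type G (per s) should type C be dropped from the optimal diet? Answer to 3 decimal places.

0.239 per s

At the threshold, the rate on type G alone equals the profitability of type C: λ·17/(1 + λ·5) = 10/5.4 = 1.852.
Rearranging, λ(17 − 1.852×5) = 1.852, so λ = 1.852/7.741 = 0.2392 per s.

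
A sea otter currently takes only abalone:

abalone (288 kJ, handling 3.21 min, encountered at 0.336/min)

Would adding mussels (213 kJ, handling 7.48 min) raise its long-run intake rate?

No

On abalone alone, R = ΣλE/(1+Σλh) = 96.77/2.079 = 46.56 kJ/min.
Profitability of mussels: 213/7.48 = 28.48 kJ/min.
28.48 < 46.56, so adding mussels would lower the average — exclude it.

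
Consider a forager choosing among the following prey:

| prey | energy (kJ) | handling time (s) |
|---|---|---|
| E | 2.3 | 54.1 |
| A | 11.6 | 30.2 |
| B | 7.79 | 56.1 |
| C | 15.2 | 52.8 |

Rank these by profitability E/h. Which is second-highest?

C

Profitability E/h (kJ/s): E = 2.3/54.1 = 0.0425, A = 11.6/30.2 = 0.384, B = 7.79/56.1 = 0.139, C = 15.2/52.8 = 0.288.
Ranked: A > C > B > E.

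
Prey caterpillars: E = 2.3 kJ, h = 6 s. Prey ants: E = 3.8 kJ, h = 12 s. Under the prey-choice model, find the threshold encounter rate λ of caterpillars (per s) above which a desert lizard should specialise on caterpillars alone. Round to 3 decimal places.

0.792 per s

The zero-one rule: include ants iff E₂/h₂ > λE₁/(1+λh₁). Equality gives the switch point.
λE₁h₂ = E₂ + λE₂h₁ ⇒ λ = E₂/(E₁h₂ − E₂h₁) = 3.8/(27.6 − 22.8) = 0.7917 per s.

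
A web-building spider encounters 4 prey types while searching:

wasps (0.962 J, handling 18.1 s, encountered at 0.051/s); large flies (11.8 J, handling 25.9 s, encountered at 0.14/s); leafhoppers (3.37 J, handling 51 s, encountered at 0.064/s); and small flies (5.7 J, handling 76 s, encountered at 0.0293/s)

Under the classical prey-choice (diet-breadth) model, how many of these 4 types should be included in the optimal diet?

Rank by E/h (J/s): large flies 0.456, small flies 0.075, leafhoppers 0.0661, wasps 0.0531. Include each in turn until the next type's E/h falls below the running intake rate.
Rate on top 1: 0.3571. small flies: 0.075 < 0.3571 → exclude; stop.
Optimal diet: large flies — 1 of 4 types.

1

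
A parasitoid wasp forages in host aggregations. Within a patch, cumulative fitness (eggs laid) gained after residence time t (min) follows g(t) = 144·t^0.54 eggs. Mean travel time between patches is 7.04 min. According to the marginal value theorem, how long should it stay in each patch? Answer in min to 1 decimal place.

Maximise g(t)/(T+t): set derivative to zero → g'(t)(T+t) = g(t).
g'(t) = 0.54·144·t^-0.46. Setting 0.54·144·t^-0.46 = 144·t^0.54/(7.04+t) gives 0.54(7.04+t) = t, so 0.46·t = 0.54×7.04.
t* = 0.54×7.04/0.46 = 8.264 min.

8.3 min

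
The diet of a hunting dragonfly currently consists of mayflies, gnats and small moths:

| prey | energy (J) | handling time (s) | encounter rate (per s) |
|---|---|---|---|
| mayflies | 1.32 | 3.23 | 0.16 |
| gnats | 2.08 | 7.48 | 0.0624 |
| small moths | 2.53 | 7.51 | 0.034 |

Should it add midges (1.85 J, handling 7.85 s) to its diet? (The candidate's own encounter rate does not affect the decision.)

Current rate: (0.16×1.32 + 0.0624×2.08 + 0.034×2.53)/(1 + 0.16×3.23 + 0.0624×7.48 + 0.034×7.51) = 0.1907 J/s.
midges: E/h = 1.85/7.85 = 0.2357 J/s.
0.2357 > 0.1907, so adding midges raises the average — include it.

Yes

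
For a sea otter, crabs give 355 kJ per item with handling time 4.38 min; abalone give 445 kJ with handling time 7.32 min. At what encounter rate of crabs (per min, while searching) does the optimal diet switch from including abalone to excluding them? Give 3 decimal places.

0.685 per min

Drop abalone once their profitability E₂/h₂ falls below the rate achievable on crabs alone: E₂/h₂ = λE₁/(1 + λh₁).
Solve for λ: λE₁h₂ = E₂(1 + λh₁) → λ(E₁h₂ − E₂h₁) = E₂ → λ = E₂/(E₁h₂ − E₂h₁).
λ = 445/(355×7.32 − 445×4.38) = 445/649.5 = 0.6851 per min.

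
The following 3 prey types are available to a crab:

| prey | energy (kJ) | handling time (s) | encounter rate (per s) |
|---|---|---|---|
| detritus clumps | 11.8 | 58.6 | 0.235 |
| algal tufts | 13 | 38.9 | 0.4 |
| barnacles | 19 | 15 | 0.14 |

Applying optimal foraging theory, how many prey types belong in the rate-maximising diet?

1

Profitabilities (E/h, kJ/s): barnacles 1.27, algal tufts 0.334, detritus clumps 0.201. Add prey in this order while the next type's profitability exceeds the intake rate on those already taken.
Rate on top 1: 0.8581. algal tufts: 0.334 < 0.8581 → exclude; stop.
Optimal diet: barnacles — 1 of 3 types.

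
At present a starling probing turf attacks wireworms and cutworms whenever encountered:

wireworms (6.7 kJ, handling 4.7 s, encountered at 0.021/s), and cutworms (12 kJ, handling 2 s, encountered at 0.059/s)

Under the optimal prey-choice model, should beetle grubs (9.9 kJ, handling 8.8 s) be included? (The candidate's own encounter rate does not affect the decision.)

Yes

Current rate: (0.021×6.7 + 0.059×12)/(1 + 0.021×4.7 + 0.059×2) = 0.6975 kJ/s.
Profitability of beetle grubs: 9.9/8.8 = 1.125 kJ/s.
1.125 > 0.6975, so adding beetle grubs raises the average — include it.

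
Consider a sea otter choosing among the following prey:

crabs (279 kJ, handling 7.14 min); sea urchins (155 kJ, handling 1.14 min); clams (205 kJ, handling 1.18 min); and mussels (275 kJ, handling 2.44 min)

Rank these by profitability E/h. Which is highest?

In descending order of E/h:
clams: 205/1.18 = 174 kJ/min
sea urchins: 155/1.14 = 136 kJ/min
mussels: 275/2.44 = 113 kJ/min
crabs: 279/7.14 = 39.1 kJ/min

clams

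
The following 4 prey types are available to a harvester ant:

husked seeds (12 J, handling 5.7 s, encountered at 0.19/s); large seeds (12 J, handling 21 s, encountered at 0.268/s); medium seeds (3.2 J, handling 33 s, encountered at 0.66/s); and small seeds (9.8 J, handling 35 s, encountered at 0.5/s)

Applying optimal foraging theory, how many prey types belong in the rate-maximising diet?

E/h in descending order: husked seeds 2.11, large seeds 0.571, small seeds 0.28, medium seeds 0.097 J/s. The optimal diet is the largest prefix of this list for which every included type satisfies E_i/h_i > R on the types above it.
Rate on top 1: 1.095. large seeds: 0.571 < 1.095 → exclude; stop.
Optimal diet: husked seeds — 1 of 4 types.

1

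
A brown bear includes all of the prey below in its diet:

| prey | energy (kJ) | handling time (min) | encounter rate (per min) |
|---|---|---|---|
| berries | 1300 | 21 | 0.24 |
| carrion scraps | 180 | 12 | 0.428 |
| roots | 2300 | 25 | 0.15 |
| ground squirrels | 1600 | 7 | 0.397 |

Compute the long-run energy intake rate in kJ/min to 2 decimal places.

R = Σλ_iE_i / (1 + Σλ_ih_i)
Numerator: 0.24×1300 + 0.428×180 + 0.15×2300 + 0.397×1600 = 1369
Denominator: 1 + 0.24×21 + 0.428×12 + 0.15×25 + 0.397×7 = 17.7
R = 1369/17.7 = 77.34 kJ/min

77.34 kJ/min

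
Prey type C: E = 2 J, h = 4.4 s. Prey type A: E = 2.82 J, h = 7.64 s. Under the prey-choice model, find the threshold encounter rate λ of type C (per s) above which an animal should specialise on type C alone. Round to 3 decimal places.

At the threshold, the rate on type C alone equals the profitability of type A: λ·2/(1 + λ·4.4) = 2.82/7.64 = 0.3691.
Rearranging, λ(2 − 0.3691×4.4) = 0.3691, so λ = 0.3691/0.3759 = 0.9819 per s.

0.982 per s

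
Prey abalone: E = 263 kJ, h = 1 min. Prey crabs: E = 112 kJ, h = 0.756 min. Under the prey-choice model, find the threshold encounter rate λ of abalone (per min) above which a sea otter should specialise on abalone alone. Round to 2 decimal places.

1.29 per min

Drop crabs once their profitability E₂/h₂ falls below the rate achievable on abalone alone: E₂/h₂ = λE₁/(1 + λh₁).
Solve for λ: λE₁h₂ = E₂(1 + λh₁) → λ(E₁h₂ − E₂h₁) = E₂ → λ = E₂/(E₁h₂ − E₂h₁).
λ = 112/(263×0.756 − 112×1) = 112/86.83 = 1.29 per min.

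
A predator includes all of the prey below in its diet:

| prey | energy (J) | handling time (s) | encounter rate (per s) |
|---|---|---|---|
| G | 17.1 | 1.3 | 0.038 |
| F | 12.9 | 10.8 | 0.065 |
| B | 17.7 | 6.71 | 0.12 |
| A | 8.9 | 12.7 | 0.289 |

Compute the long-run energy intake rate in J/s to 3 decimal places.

R = Σλ_iE_i / (1 + Σλ_ih_i)
Numerator: 0.038×17.1 + 0.065×12.9 + 0.12×17.7 + 0.289×8.9 = 6.184
Denominator: 1 + 0.038×1.3 + 0.065×10.8 + 0.12×6.71 + 0.289×12.7 = 6.227
R = 6.184/6.227 = 0.9932 J/s

0.993 J/s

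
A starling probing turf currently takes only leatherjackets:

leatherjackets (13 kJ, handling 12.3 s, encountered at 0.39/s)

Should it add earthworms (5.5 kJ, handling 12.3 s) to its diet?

No

Intake rate on the current diet: R = (0.39×13) / (1 + 0.39×12.3) = 5.07/5.797 = 0.8746 kJ/s.
earthworms: E/h = 5.5/12.3 = 0.4472 kJ/s.
0.4472 < 0.8746, so adding earthworms would lower the average — exclude it.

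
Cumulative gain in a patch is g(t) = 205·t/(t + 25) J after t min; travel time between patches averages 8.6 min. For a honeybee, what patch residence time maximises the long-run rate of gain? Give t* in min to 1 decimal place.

14.7 min

By the marginal value theorem, leave when the instantaneous gain rate g'(t) equals the habitat-wide average g(t)/(T + t).
g'(t) = 205·25/(t + 25)². Setting 205·25/(t+25)² = 205t/[(t+25)(8.6+t)] gives 25(8.6+t) = t(t+25), so t² = 25×8.6 = 215.
t* = √215 = 14.66 min.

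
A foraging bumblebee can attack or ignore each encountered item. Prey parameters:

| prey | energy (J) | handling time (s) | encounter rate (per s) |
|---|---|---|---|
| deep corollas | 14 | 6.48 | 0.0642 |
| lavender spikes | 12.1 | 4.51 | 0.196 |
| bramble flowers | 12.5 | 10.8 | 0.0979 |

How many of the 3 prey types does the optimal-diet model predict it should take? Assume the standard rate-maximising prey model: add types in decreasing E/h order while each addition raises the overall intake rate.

2

Profitabilities (E/h, J/s): lavender spikes 2.68, deep corollas 2.16, bramble flowers 1.16. Add prey in this order while the next type's profitability exceeds the intake rate on those already taken.
Rate on top 1: 1.259. deep corollas: 2.16 > 1.259 → include.
Rate on top 2: 1.422. bramble flowers: 1.16 < 1.422 → exclude; stop.
Optimal diet: lavender spikes, deep corollas — 2 of 3 types.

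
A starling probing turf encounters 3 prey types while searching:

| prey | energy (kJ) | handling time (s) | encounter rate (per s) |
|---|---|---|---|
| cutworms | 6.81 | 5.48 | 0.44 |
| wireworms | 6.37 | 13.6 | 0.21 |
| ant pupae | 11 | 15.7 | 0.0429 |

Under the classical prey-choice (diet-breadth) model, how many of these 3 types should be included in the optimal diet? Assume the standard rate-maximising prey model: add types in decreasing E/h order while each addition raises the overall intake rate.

1

Rank by E/h (kJ/s): cutworms 1.24, ant pupae 0.701, wireworms 0.468. Include each in turn until the next type's E/h falls below the running intake rate.
Rate on top 1: 0.8784. ant pupae: 0.701 < 0.8784 → exclude; stop.
Optimal diet: cutworms — 1 of 3 types.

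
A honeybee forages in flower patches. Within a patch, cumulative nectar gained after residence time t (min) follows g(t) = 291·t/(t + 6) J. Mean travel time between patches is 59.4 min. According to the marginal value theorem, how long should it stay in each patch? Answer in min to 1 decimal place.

By the marginal value theorem, leave when the instantaneous gain rate g'(t) equals the habitat-wide average g(t)/(T + t).
g'(t) = 291·6/(t + 6)². Setting 291·6/(t+6)² = 291t/[(t+6)(59.4+t)] gives 6(59.4+t) = t(t+6), so t² = 6×59.4 = 356.4.
t* = √356.4 = 18.88 min.

18.9 min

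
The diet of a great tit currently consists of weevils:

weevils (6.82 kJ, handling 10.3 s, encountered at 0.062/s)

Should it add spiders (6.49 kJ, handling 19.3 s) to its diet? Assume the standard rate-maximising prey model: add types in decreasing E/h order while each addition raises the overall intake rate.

Yes

Intake rate on the current diet: R = (0.062×6.82) / (1 + 0.062×10.3) = 0.4228/1.639 = 0.258 kJ/s.
Profitability of spiders: 6.49/19.3 = 0.3363 kJ/s.
Since 0.3363 > R, including spiders increases the long-run rate.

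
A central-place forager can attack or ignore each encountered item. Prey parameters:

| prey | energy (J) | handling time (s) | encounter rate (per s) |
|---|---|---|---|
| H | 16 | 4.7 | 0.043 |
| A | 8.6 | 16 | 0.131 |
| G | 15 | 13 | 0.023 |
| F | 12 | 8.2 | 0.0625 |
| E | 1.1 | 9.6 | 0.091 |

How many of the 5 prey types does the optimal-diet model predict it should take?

3

Profitabilities (E/h, J/s): H 3.4, F 1.46, G 1.15, A 0.537, E 0.115. Add prey in this order while the next type's profitability exceeds the intake rate on those already taken.
Rate on top 1: 0.5723. F: 1.46 > 0.5723 → include.
Rate on top 2: 0.8387. G: 1.15 > 0.8387 → include.
Rate on top 3: 0.8855. A: 0.537 < 0.8855 → exclude; stop.
Optimal diet: H, F, G — 3 of 5 types.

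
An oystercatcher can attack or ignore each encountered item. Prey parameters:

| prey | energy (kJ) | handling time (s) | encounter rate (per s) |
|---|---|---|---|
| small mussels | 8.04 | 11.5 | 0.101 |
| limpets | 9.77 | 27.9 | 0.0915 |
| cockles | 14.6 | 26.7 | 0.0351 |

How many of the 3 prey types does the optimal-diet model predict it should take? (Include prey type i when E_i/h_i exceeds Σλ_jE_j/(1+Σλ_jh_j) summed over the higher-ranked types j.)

Rank by E/h (kJ/s): small mussels 0.699, cockles 0.547, limpets 0.35. Include each in turn until the next type's E/h falls below the running intake rate.
Rate on top 1: 0.3757. cockles: 0.547 > 0.3757 → include.
Rate on top 2: 0.4274. limpets: 0.35 < 0.4274 → exclude; stop.
Optimal diet: small mussels, cockles — 2 of 3 types.

2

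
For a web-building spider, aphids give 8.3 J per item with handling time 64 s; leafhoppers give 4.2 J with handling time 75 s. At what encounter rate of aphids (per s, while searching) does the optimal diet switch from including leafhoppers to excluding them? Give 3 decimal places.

At the threshold, the rate on aphids alone equals the profitability of leafhoppers: λ·8.3/(1 + λ·64) = 4.2/75 = 0.056.
Rearranging, λ(8.3 − 0.056×64) = 0.056, so λ = 0.056/4.716 = 0.01187 per s.

0.012 per s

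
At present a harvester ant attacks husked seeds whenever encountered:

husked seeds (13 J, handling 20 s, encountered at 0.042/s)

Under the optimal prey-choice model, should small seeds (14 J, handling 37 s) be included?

Yes

Current rate: (0.042×13)/(1 + 0.042×20) = 0.2967 J/s.
small seeds: E/h = 14/37 = 0.3784 J/s.
Since 0.3784 > R, including small seeds increases the long-run rate.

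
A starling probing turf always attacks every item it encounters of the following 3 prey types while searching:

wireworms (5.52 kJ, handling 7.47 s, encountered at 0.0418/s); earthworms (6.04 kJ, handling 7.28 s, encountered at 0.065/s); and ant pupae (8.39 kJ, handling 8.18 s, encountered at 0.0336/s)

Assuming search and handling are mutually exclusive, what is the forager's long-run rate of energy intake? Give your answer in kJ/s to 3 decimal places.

Energy encountered per unit search time: 0.0418×5.52 + 0.065×6.04 + 0.0336×8.39 = 0.9052 kJ/s.
Handling time per unit search time: 0.0418×7.47 + 0.065×7.28 + 0.0336×8.18 = 1.06.
Rate = 0.9052/(1 + 1.06) = 0.4394 kJ/s.

0.439 kJ/s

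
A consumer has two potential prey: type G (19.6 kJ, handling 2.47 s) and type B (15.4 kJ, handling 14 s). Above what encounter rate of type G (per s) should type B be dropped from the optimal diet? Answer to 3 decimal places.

The zero-one rule: include type B iff E₂/h₂ > λE₁/(1+λh₁). Equality gives the switch point.
λE₁h₂ = E₂ + λE₂h₁ ⇒ λ = E₂/(E₁h₂ − E₂h₁) = 15.4/(274.4 − 38.04) = 0.06515 per s.

0.065 per s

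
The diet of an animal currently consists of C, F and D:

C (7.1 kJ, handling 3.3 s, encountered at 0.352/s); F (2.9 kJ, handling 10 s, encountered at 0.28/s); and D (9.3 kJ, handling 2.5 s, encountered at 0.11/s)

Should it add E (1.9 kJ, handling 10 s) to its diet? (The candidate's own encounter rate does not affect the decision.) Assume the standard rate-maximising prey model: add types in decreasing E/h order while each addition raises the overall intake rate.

Intake rate on the current diet: R = (0.352×7.1 + 0.28×2.9 + 0.11×9.3) / (1 + 0.352×3.3 + 0.28×10 + 0.11×2.5) = 4.334/5.237 = 0.8277 kJ/s.
E: E/h = 1.9/10 = 0.19 kJ/s.
0.19 < 0.8277, so adding E would lower the average — exclude it.

No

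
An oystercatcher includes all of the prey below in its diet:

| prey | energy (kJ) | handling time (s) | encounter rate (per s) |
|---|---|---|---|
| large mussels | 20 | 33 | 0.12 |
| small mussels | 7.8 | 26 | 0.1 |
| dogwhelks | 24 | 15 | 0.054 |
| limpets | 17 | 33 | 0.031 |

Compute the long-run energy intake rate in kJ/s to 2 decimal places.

R = (0.12×20 + 0.1×7.8 + 0.054×24 + 0.031×17) / (1 + 0.12×33 + 0.1×26 + 0.054×15 + 0.031×33) = 5.003/9.393 = 0.5326 kJ/s.

0.53 kJ/s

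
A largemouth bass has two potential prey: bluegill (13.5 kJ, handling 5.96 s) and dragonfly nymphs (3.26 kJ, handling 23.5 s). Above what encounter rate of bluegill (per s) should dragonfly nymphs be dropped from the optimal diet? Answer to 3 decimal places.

0.011 per s

The zero-one rule: include dragonfly nymphs iff E₂/h₂ > λE₁/(1+λh₁). Equality gives the switch point.
λE₁h₂ = E₂ + λE₂h₁ ⇒ λ = E₂/(E₁h₂ − E₂h₁) = 3.26/(317.2 − 19.43) = 0.01095 per s.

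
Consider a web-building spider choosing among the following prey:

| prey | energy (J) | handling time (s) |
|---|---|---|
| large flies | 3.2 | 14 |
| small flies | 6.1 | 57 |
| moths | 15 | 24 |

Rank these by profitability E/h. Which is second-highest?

Profitability E/h (J/s): large flies = 3.2/14 = 0.229, small flies = 6.1/57 = 0.107, moths = 15/24 = 0.625.
Ranked: moths > large flies > small flies.

large flies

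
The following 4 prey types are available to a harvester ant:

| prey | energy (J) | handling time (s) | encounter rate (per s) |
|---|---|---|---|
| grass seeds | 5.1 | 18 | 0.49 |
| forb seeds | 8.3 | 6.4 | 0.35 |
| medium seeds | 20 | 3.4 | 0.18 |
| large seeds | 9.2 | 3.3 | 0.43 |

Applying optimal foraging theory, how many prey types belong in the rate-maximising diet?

Profitabilities (E/h, J/s): medium seeds 5.88, large seeds 2.79, forb seeds 1.3, grass seeds 0.283. Add prey in this order while the next type's profitability exceeds the intake rate on those already taken.
Rate on top 1: 2.233. large seeds: 2.79 > 2.233 → include.
Rate on top 2: 2.493. forb seeds: 1.3 < 2.493 → exclude; stop.
Optimal diet: medium seeds, large seeds — 2 of 4 types.

2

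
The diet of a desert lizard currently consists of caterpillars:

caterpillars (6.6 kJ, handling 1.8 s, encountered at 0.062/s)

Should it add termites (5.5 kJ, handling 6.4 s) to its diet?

On caterpillars alone, R = ΣλE/(1+Σλh) = 0.4092/1.112 = 0.3681 kJ/s.
Profitability of termites: 5.5/6.4 = 0.8594 kJ/s.
0.8594 > 0.3681, so adding termites raises the average — include it.

Yes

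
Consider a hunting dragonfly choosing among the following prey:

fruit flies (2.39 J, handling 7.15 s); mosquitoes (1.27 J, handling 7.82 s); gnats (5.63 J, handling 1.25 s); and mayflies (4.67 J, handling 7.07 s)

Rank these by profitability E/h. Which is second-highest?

Profitability E/h (J/s): fruit flies = 2.39/7.15 = 0.334, mosquitoes = 1.27/7.82 = 0.162, gnats = 5.63/1.25 = 4.5, mayflies = 4.67/7.07 = 0.661.
Ranked: gnats > mayflies > fruit flies > mosquitoes.

mayflies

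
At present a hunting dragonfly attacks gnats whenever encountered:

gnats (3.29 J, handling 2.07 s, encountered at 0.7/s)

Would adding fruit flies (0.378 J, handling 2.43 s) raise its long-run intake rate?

Intake rate on the current diet: R = (0.7×3.29) / (1 + 0.7×2.07) = 2.303/2.449 = 0.9404 J/s.
fruit flies: E/h = 0.378/2.43 = 0.1556 J/s.
Since 0.1556 < R, time spent handling fruit flies is better spent searching.

No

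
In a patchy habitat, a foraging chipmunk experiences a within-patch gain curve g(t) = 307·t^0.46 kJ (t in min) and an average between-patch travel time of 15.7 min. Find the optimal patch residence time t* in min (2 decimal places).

13.37 min

By the marginal value theorem, leave when the instantaneous gain rate g'(t) equals the habitat-wide average g(t)/(T + t).
g'(t) = 0.46·307·t^-0.54. Setting 0.46·307·t^-0.54 = 307·t^0.46/(15.7+t) gives 0.46(15.7+t) = t, so 0.54·t = 0.46×15.7.
t* = 0.46×15.7/0.54 = 13.37 min.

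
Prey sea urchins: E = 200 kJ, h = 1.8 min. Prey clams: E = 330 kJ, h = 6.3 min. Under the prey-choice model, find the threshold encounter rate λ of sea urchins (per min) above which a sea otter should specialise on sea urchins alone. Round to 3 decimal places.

The zero-one rule: include clams iff E₂/h₂ > λE₁/(1+λh₁). Equality gives the switch point.
λE₁h₂ = E₂ + λE₂h₁ ⇒ λ = E₂/(E₁h₂ − E₂h₁) = 330/(1260 − 594) = 0.4955 per min.

0.495 per min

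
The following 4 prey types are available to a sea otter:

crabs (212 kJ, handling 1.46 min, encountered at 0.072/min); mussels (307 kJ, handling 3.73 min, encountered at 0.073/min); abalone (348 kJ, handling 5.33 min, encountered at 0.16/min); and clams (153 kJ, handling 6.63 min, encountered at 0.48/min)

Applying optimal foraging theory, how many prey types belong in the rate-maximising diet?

3

Rank by E/h (kJ/min): crabs 145, mussels 82.3, abalone 65.3, clams 23.1. Include each in turn until the next type's E/h falls below the running intake rate.
Rate on top 1: 13.81. mussels: 82.3 > 13.81 → include.
Rate on top 2: 27.35. abalone: 65.3 > 27.35 → include.
Rate on top 3: 41.86. clams: 23.1 < 41.86 → exclude; stop.
Optimal diet: crabs, mussels, abalone — 3 of 4 types.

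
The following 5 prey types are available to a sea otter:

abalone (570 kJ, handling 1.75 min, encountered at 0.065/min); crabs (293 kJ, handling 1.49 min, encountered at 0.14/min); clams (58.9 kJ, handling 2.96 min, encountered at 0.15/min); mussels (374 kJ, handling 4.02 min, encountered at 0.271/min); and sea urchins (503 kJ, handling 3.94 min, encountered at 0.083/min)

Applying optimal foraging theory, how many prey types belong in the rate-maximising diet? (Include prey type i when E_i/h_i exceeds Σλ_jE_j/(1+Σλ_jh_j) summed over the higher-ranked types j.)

4

Rank by E/h (kJ/min): abalone 326, crabs 197, sea urchins 128, mussels 93, clams 19.9. Include each in turn until the next type's E/h falls below the running intake rate.
Rate on top 1: 33.27. crabs: 197 > 33.27 → include.
Rate on top 2: 59.04. sea urchins: 128 > 59.04 → include.
Rate on top 3: 72.65. mussels: 93 > 72.65 → include.
Rate on top 4: 80.76. clams: 19.9 < 80.76 → exclude; stop.
Optimal diet: abalone, crabs, sea urchins, mussels — 4 of 5 types.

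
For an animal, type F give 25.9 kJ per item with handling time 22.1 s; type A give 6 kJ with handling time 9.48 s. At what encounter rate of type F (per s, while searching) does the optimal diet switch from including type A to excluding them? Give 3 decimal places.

0.053 per s

At the threshold, the rate on type F alone equals the profitability of type A: λ·25.9/(1 + λ·22.1) = 6/9.48 = 0.6329.
Rearranging, λ(25.9 − 0.6329×22.1) = 0.6329, so λ = 0.6329/11.91 = 0.05313 per s.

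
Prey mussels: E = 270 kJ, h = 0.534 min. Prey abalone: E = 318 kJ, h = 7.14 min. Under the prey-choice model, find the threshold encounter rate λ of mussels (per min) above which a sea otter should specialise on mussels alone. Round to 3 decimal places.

0.181 per min

Drop abalone once their profitability E₂/h₂ falls below the rate achievable on mussels alone: E₂/h₂ = λE₁/(1 + λh₁).
Solve for λ: λE₁h₂ = E₂(1 + λh₁) → λ(E₁h₂ − E₂h₁) = E₂ → λ = E₂/(E₁h₂ − E₂h₁).
λ = 318/(270×7.14 − 318×0.534) = 318/1758 = 0.1809 per min.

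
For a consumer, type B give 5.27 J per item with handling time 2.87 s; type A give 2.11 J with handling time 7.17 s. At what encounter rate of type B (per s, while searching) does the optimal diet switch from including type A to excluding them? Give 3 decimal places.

0.066 per s

Drop type A once their profitability E₂/h₂ falls below the rate achievable on type B alone: E₂/h₂ = λE₁/(1 + λh₁).
Solve for λ: λE₁h₂ = E₂(1 + λh₁) → λ(E₁h₂ − E₂h₁) = E₂ → λ = E₂/(E₁h₂ − E₂h₁).
λ = 2.11/(5.27×7.17 − 2.11×2.87) = 2.11/31.73 = 0.0665 per s.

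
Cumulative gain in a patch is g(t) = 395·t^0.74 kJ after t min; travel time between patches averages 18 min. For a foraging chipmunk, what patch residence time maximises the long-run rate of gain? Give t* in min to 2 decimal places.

By the marginal value theorem, leave when the instantaneous gain rate g'(t) equals the habitat-wide average g(t)/(T + t).
g'(t) = 0.74·395·t^-0.26. Setting 0.74·395·t^-0.26 = 395·t^0.74/(18+t) gives 0.74(18+t) = t, so 0.26·t = 0.74×18.
t* = 0.74×18/0.26 = 51.23 min.

51.23 min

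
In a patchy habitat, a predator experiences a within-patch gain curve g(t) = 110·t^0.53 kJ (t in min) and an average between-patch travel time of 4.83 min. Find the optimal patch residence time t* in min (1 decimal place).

5.4 min

Optimal t* satisfies g'(t*) = g(t*)/(T + t*).
g'(t) = 0.53·110·t^-0.47. Setting 0.53·110·t^-0.47 = 110·t^0.53/(4.83+t) gives 0.53(4.83+t) = t, so 0.47·t = 0.53×4.83.
t* = 0.53×4.83/0.47 = 5.447 min.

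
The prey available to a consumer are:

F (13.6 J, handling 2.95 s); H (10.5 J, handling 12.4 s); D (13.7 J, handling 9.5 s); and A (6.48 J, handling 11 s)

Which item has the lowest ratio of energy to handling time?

A

Profitability E/h (J/s): F = 13.6/2.95 = 4.61, H = 10.5/12.4 = 0.847, D = 13.7/9.5 = 1.44, A = 6.48/11 = 0.589.
Ranked: F > D > H > A.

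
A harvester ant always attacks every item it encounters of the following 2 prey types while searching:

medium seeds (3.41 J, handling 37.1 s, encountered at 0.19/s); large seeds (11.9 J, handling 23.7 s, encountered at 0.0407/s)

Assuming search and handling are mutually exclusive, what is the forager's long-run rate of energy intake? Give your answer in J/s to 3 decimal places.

R = Σλ_iE_i / (1 + Σλ_ih_i)
Numerator: 0.19×3.41 + 0.0407×11.9 = 1.132
Denominator: 1 + 0.19×37.1 + 0.0407×23.7 = 9.014
R = 1.132/9.014 = 0.1256 J/s

0.126 J/s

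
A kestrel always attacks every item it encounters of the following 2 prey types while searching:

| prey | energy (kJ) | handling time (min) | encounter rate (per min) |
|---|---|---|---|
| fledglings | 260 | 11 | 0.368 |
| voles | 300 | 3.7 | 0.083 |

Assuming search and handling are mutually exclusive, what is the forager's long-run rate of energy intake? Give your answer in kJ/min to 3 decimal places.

R = (0.368×260 + 0.083×300) / (1 + 0.368×11 + 0.083×3.7) = 120.6/5.355 = 22.52 kJ/min.

22.517 kJ/min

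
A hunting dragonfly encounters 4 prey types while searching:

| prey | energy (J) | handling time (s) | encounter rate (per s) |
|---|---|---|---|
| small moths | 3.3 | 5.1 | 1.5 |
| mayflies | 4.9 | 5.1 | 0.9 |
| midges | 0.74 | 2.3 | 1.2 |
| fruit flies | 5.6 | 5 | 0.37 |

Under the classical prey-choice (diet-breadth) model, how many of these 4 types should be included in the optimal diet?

Profitabilities (E/h, J/s): fruit flies 1.12, mayflies 0.961, small moths 0.647, midges 0.322. Add prey in this order while the next type's profitability exceeds the intake rate on those already taken.
Rate on top 1: 0.727. mayflies: 0.961 > 0.727 → include.
Rate on top 2: 0.8712. small moths: 0.647 < 0.8712 → exclude; stop.
Optimal diet: fruit flies, mayflies — 2 of 4 types.

2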